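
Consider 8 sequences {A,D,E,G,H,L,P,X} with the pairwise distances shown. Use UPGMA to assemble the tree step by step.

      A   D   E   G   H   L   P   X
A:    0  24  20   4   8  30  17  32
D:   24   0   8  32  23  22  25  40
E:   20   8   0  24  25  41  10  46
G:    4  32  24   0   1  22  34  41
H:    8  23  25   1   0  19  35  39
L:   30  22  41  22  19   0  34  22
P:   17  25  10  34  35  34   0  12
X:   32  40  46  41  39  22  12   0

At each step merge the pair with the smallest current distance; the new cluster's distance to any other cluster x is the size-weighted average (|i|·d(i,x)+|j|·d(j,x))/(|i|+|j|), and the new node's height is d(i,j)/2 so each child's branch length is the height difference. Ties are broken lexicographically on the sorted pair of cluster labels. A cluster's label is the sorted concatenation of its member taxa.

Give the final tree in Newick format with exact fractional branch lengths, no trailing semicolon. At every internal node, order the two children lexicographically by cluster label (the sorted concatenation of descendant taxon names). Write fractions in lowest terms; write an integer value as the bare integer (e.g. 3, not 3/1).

((((A:3,(G:1/2,H:1/2):5/2):53/6,L:71/6):65/48,(D:4,E:4):147/16):39/16,(P:6,X:6):77/8)

1. join G+H (d=1) ⇒ GH; edges |G|=1/2, |H|=1/2
  updated: d(A,GH)=6, d(D,GH)=55/2, d(E,GH)=49/2, d(GH,L)=41/2, d(GH,P)=69/2, d(GH,X)=40
2. join A+GH (d=6) ⇒ AGH; edges |A|=3, |GH|=5/2
  updated: d(AGH,D)=79/3, d(AGH,E)=23, d(AGH,L)=71/3, d(AGH,P)=86/3, d(AGH,X)=112/3
3. join D+E (d=8) ⇒ DE; edges |D|=4, |E|=4
  updated: d(AGH,DE)=74/3, d(DE,L)=63/2, d(DE,P)=35/2, d(DE,X)=43
4. join P+X (d=12) ⇒ PX; edges |P|=6, |X|=6
  updated: d(AGH,PX)=33, d(DE,PX)=121/4, d(L,PX)=28
5. join AGH+L (d=71/3) ⇒ AGHL; edges |AGH|=53/6, |L|=71/6
  updated: d(AGHL,DE)=211/8, d(AGHL,PX)=127/4
6. join AGHL+DE (d=211/8) ⇒ ADEGHL; edges |AGHL|=65/48, |DE|=147/16
  updated: d(ADEGHL,PX)=125/4
7. join ADEGHL+PX (d=125/4) ⇒ ADEGHLPX; edges |ADEGHL|=39/16, |PX|=77/8
final tree: ((((A:3,(G:1/2,H:1/2):5/2):53/6,L:71/6):65/48,(D:4,E:4):147/16):39/16,(P:6,X:6):77/8)
total length: 3349/48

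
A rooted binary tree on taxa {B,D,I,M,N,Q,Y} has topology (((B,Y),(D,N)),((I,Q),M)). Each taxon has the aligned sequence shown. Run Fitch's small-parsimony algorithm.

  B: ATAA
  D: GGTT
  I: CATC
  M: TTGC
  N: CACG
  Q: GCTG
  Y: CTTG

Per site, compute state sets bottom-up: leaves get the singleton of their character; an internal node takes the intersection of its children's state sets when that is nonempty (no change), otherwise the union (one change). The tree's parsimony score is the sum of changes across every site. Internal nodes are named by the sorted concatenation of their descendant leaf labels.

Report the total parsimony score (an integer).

15

BY@0: {A} ∪ {C} = {A,C} (union, +1)
DN@0: {G} ∪ {C} = {C,G} (union, +1)
BDNY@0: {A,C} ∩ {C,G} = {C} (intersection, +0)
IQ@0: {C} ∪ {G} = {C,G} (union, +1)
IMQ@0: {C,G} ∪ {T} = {C,G,T} (union, +1)
BDIMNQY@0: {C} ∩ {C,G,T} = {C} (intersection, +0)
BY@1: {T} ∩ {T} = {T} (intersection, +0)
DN@1: {G} ∪ {A} = {A,G} (union, +1)
BDNY@1: {T} ∪ {A,G} = {A,G,T} (union, +1)
IQ@1: {A} ∪ {C} = {A,C} (union, +1)
IMQ@1: {A,C} ∪ {T} = {A,C,T} (union, +1)
BDIMNQY@1: {A,G,T} ∩ {A,C,T} = {A,T} (intersection, +0)
BY@2: {A} ∪ {T} = {A,T} (union, +1)
DN@2: {T} ∪ {C} = {C,T} (union, +1)
BDNY@2: {A,T} ∩ {C,T} = {T} (intersection, +0)
IQ@2: {T} ∩ {T} = {T} (intersection, +0)
IMQ@2: {T} ∪ {G} = {G,T} (union, +1)
BDIMNQY@2: {T} ∩ {G,T} = {T} (intersection, +0)
BY@3: {A} ∪ {G} = {A,G} (union, +1)
DN@3: {T} ∪ {G} = {G,T} (union, +1)
BDNY@3: {A,G} ∩ {G,T} = {G} (intersection, +0)
IQ@3: {C} ∪ {G} = {C,G} (union, +1)
IMQ@3: {C,G} ∩ {C} = {C} (intersection, +0)
BDIMNQY@3: {G} ∪ {C} = {C,G} (union, +1)
per-site changes: [4, 4, 3, 4]; total = 15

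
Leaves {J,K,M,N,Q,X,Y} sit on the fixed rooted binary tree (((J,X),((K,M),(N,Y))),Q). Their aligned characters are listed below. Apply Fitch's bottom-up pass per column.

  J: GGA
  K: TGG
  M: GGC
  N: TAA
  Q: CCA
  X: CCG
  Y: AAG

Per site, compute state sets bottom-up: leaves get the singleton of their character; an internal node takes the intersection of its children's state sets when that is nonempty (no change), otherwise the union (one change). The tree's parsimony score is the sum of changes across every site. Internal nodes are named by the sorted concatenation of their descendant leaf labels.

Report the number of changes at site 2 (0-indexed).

4

site 0, node JX: J={G} ∪ X={C} → {C,G} (+1)
site 0, node KM: K={T} ∪ M={G} → {G,T} (+1)
site 0, node NY: N={T} ∪ Y={A} → {A,T} (+1)
site 0, node KMNY: KM={G,T} ∩ NY={A,T} → {T} (+0)
site 0, node JKMNXY: JX={C,G} ∪ KMNY={T} → {C,G,T} (+1)
site 0, node JKMNQXY: JKMNXY={C,G,T} ∩ Q={C} → {C} (+0)
site 1, node JX: J={G} ∪ X={C} → {C,G} (+1)
site 1, node KM: K={G} ∩ M={G} → {G} (+0)
site 1, node NY: N={A} ∩ Y={A} → {A} (+0)
site 1, node KMNY: KM={G} ∪ NY={A} → {A,G} (+1)
site 1, node JKMNXY: JX={C,G} ∩ KMNY={A,G} → {G} (+0)
site 1, node JKMNQXY: JKMNXY={G} ∪ Q={C} → {C,G} (+1)
site 2, node JX: J={A} ∪ X={G} → {A,G} (+1)
site 2, node KM: K={G} ∪ M={C} → {C,G} (+1)
site 2, node NY: N={A} ∪ Y={G} → {A,G} (+1)
site 2, node KMNY: KM={C,G} ∩ NY={A,G} → {G} (+0)
site 2, node JKMNXY: JX={A,G} ∩ KMNY={G} → {G} (+0)
site 2, node JKMNQXY: JKMNXY={G} ∪ Q={A} → {A,G} (+1)
per-site changes: [4, 3, 4]; total = 11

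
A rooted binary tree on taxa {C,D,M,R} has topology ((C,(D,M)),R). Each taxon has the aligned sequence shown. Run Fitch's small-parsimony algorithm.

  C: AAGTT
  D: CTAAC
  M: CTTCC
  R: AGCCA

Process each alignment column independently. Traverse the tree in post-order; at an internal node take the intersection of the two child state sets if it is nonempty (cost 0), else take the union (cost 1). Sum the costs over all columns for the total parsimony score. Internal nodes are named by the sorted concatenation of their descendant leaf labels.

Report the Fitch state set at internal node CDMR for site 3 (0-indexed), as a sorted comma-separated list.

C

[col 0] DM: children D:{C}, M:{C} ∩→ {C}; cost 0
[col 0] CDM: children C:{A}, DM:{C} ∪→ {A,C}; cost 1
[col 0] CDMR: children CDM:{A,C}, R:{A} ∩→ {A}; cost 0
[col 1] DM: children D:{T}, M:{T} ∩→ {T}; cost 0
[col 1] CDM: children C:{A}, DM:{T} ∪→ {A,T}; cost 1
[col 1] CDMR: children CDM:{A,T}, R:{G} ∪→ {A,G,T}; cost 1
[col 2] DM: children D:{A}, M:{T} ∪→ {A,T}; cost 1
[col 2] CDM: children C:{G}, DM:{A,T} ∪→ {A,G,T}; cost 1
[col 2] CDMR: children CDM:{A,G,T}, R:{C} ∪→ {A,C,G,T}; cost 1
[col 3] DM: children D:{A}, M:{C} ∪→ {A,C}; cost 1
[col 3] CDM: children C:{T}, DM:{A,C} ∪→ {A,C,T}; cost 1
[col 3] CDMR: children CDM:{A,C,T}, R:{C} ∩→ {C}; cost 0
[col 4] DM: children D:{C}, M:{C} ∩→ {C}; cost 0
[col 4] CDM: children C:{T}, DM:{C} ∪→ {C,T}; cost 1
[col 4] CDMR: children CDM:{C,T}, R:{A} ∪→ {A,C,T}; cost 1
per-site changes: [1, 2, 3, 2, 2]; total = 10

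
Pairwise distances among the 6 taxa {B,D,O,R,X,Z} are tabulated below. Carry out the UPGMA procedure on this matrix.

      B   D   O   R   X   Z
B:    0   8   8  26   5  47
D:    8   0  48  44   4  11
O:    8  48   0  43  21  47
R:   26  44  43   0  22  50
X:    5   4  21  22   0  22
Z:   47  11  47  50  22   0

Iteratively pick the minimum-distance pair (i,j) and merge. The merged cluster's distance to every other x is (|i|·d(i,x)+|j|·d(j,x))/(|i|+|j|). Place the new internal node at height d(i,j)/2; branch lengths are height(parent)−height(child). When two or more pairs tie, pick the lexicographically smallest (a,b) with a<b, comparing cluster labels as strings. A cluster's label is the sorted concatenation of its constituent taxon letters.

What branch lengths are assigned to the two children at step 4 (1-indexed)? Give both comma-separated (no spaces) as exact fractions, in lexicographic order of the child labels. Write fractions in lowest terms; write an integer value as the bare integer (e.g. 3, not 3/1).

73/24,127/8

step 1: merge (D,X) at d=4; branch lengths D→2, X→2; new cluster DX
  updated: d(B,DX)=13/2, d(DX,O)=69/2, d(DX,R)=33, d(DX,Z)=33/2
step 2: merge (B,DX) at d=13/2; branch lengths B→13/4, DX→5/4; new cluster BDX
  updated: d(BDX,O)=77/3, d(BDX,R)=92/3, d(BDX,Z)=80/3
step 3: merge (BDX,O) at d=77/3; branch lengths BDX→115/12, O→77/6; new cluster BDOX
  updated: d(BDOX,R)=135/4, d(BDOX,Z)=127/4
step 4: merge (BDOX,Z) at d=127/4; branch lengths BDOX→73/24, Z→127/8; new cluster BDOXZ
  updated: d(BDOXZ,R)=37
step 5: merge (BDOXZ,R) at d=37; branch lengths BDOXZ→21/8, R→37/2; new cluster BDORXZ
final tree: ((((B:13/4,(D:2,X:2):5/4):115/12,O:77/6):73/24,Z:127/8):21/8,R:37/2)
total length: 1703/24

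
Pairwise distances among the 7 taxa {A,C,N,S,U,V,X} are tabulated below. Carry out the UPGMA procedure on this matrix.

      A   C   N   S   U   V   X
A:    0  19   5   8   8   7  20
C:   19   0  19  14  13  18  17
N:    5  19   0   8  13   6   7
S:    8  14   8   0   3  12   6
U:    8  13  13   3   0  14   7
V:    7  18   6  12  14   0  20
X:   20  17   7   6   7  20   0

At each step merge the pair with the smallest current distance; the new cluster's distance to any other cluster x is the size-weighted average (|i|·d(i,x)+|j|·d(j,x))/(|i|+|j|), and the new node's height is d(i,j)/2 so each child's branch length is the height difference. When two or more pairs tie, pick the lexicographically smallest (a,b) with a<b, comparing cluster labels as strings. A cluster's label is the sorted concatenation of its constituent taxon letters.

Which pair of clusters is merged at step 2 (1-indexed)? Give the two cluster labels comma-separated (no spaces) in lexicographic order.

A,N

1. join S+U (d=3) ⇒ SU; edges |S|=3/2, |U|=3/2
  updated: d(A,SU)=8, d(C,SU)=27/2, d(N,SU)=21/2, d(SU,V)=13, d(SU,X)=13/2
2. join A+N (d=5) ⇒ AN; edges |A|=5/2, |N|=5/2
  updated: d(AN,C)=19, d(AN,SU)=37/4, d(AN,V)=13/2, d(AN,X)=27/2
3. join AN+V (d=13/2) ⇒ ANV; edges |AN|=3/4, |V|=13/4
  updated: d(ANV,C)=56/3, d(ANV,SU)=21/2, d(ANV,X)=47/3
4. join SU+X (d=13/2) ⇒ SUX; edges |SU|=7/4, |X|=13/4
  updated: d(ANV,SUX)=110/9, d(C,SUX)=44/3
5. join ANV+SUX (d=110/9) ⇒ ANSUVX; edges |ANV|=103/36, |SUX|=103/36
  updated: d(ANSUVX,C)=50/3
6. join ANSUVX+C (d=50/3) ⇒ ACNSUVX; edges |ANSUVX|=20/9, |C|=25/3
final tree: ((((A:5/2,N:5/2):3/4,V:13/4):103/36,((S:3/2,U:3/2):7/4,X:13/4):103/36):20/9,C:25/3)
total length: 599/18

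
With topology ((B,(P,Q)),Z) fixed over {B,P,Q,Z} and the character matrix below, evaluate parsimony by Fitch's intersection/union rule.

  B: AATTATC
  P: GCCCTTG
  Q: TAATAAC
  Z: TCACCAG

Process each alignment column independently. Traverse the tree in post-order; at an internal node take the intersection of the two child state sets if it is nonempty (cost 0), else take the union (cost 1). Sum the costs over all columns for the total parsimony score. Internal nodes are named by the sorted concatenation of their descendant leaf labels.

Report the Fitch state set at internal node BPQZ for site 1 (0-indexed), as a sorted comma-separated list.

A,C

PQ@0: {G} ∪ {T} = {G,T} (union, +1)
BPQ@0: {A} ∪ {G,T} = {A,G,T} (union, +1)
BPQZ@0: {A,G,T} ∩ {T} = {T} (intersection, +0)
PQ@1: {C} ∪ {A} = {A,C} (union, +1)
BPQ@1: {A} ∩ {A,C} = {A} (intersection, +0)
BPQZ@1: {A} ∪ {C} = {A,C} (union, +1)
PQ@2: {C} ∪ {A} = {A,C} (union, +1)
BPQ@2: {T} ∪ {A,C} = {A,C,T} (union, +1)
BPQZ@2: {A,C,T} ∩ {A} = {A} (intersection, +0)
PQ@3: {C} ∪ {T} = {C,T} (union, +1)
BPQ@3: {T} ∩ {C,T} = {T} (intersection, +0)
BPQZ@3: {T} ∪ {C} = {C,T} (union, +1)
PQ@4: {T} ∪ {A} = {A,T} (union, +1)
BPQ@4: {A} ∩ {A,T} = {A} (intersection, +0)
BPQZ@4: {A} ∪ {C} = {A,C} (union, +1)
PQ@5: {T} ∪ {A} = {A,T} (union, +1)
BPQ@5: {T} ∩ {A,T} = {T} (intersection, +0)
BPQZ@5: {T} ∪ {A} = {A,T} (union, +1)
PQ@6: {G} ∪ {C} = {C,G} (union, +1)
BPQ@6: {C} ∩ {C,G} = {C} (intersection, +0)
BPQZ@6: {C} ∪ {G} = {C,G} (union, +1)
per-site changes: [2, 2, 2, 2, 2, 2, 2]; total = 14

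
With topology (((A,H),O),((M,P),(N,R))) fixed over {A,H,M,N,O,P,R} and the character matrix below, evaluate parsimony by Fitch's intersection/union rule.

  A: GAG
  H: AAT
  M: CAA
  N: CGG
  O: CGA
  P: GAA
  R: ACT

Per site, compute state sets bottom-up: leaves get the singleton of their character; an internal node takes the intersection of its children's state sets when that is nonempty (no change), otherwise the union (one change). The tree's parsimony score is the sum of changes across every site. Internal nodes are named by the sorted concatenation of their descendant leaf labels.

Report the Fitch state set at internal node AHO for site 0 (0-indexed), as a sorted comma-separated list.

A,C,G

AH@0: {G} ∪ {A} = {A,G} (union, +1)
AHO@0: {A,G} ∪ {C} = {A,C,G} (union, +1)
MP@0: {C} ∪ {G} = {C,G} (union, +1)
NR@0: {C} ∪ {A} = {A,C} (union, +1)
MNPR@0: {C,G} ∩ {A,C} = {C} (intersection, +0)
AHMNOPR@0: {A,C,G} ∩ {C} = {C} (intersection, +0)
AH@1: {A} ∩ {A} = {A} (intersection, +0)
AHO@1: {A} ∪ {G} = {A,G} (union, +1)
MP@1: {A} ∩ {A} = {A} (intersection, +0)
NR@1: {G} ∪ {C} = {C,G} (union, +1)
MNPR@1: {A} ∪ {C,G} = {A,C,G} (union, +1)
AHMNOPR@1: {A,G} ∩ {A,C,G} = {A,G} (intersection, +0)
AH@2: {G} ∪ {T} = {G,T} (union, +1)
AHO@2: {G,T} ∪ {A} = {A,G,T} (union, +1)
MP@2: {A} ∩ {A} = {A} (intersection, +0)
NR@2: {G} ∪ {T} = {G,T} (union, +1)
MNPR@2: {A} ∪ {G,T} = {A,G,T} (union, +1)
AHMNOPR@2: {A,G,T} ∩ {A,G,T} = {A,G,T} (intersection, +0)
per-site changes: [4, 3, 4]; total = 11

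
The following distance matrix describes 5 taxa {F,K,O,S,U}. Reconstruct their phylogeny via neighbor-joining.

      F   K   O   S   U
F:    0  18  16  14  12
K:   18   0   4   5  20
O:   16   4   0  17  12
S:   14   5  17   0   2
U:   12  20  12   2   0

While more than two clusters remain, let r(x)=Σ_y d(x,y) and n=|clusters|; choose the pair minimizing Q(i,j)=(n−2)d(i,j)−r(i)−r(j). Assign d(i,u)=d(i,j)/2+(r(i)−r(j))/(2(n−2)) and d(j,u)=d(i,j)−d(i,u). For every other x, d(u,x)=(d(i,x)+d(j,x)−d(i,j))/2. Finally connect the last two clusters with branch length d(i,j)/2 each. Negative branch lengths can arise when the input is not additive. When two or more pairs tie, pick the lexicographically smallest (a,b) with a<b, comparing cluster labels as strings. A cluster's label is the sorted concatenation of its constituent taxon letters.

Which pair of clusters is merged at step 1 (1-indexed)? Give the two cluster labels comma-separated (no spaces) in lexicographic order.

K,O

step 1: merge (K,O) at d=4, Q=-84; branch lengths K→5/3, O→7/3; new cluster KO
  updated: d(F,KO)=15, d(KO,S)=9, d(KO,U)=14
step 2: merge (F,KO) at d=15, Q=-49; branch lengths F→33/4, KO→27/4; new cluster FKO
  updated: d(FKO,S)=4, d(FKO,U)=11/2
step 3: merge (FKO,S) at d=4, Q=-23/2; branch lengths FKO→15/4, S→1/4; new cluster FKOS
  updated: d(FKOS,U)=7/4
step 4: merge (FKOS,U) at d=7/4; branch lengths FKOS→7/8, U→7/8; new cluster FKOSU
final tree: (((F:33/4,(K:5/3,O:7/3):27/4):15/4,S:1/4):7/8,U:7/8)
total length: 99/4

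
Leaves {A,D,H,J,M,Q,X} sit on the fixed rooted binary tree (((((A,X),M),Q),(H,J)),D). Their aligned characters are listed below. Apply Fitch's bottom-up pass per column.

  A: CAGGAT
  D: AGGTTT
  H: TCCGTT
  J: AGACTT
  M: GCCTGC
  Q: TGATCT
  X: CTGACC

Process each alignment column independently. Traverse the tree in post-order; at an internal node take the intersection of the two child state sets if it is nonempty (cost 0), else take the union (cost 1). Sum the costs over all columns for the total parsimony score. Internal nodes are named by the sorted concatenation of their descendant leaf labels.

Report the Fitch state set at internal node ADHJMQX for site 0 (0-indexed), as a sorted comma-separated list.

AX@0: {C} ∩ {C} = {C} (intersection, +0)
AMX@0: {C} ∪ {G} = {C,G} (union, +1)
AMQX@0: {C,G} ∪ {T} = {C,G,T} (union, +1)
HJ@0: {T} ∪ {A} = {A,T} (union, +1)
AHJMQX@0: {C,G,T} ∩ {A,T} = {T} (intersection, +0)
ADHJMQX@0: {T} ∪ {A} = {A,T} (union, +1)
AX@1: {A} ∪ {T} = {A,T} (union, +1)
AMX@1: {A,T} ∪ {C} = {A,C,T} (union, +1)
AMQX@1: {A,C,T} ∪ {G} = {A,C,G,T} (union, +1)
HJ@1: {C} ∪ {G} = {C,G} (union, +1)
AHJMQX@1: {A,C,G,T} ∩ {C,G} = {C,G} (intersection, +0)
ADHJMQX@1: {C,G} ∩ {G} = {G} (intersection, +0)
AX@2: {G} ∩ {G} = {G} (intersection, +0)
AMX@2: {G} ∪ {C} = {C,G} (union, +1)
AMQX@2: {C,G} ∪ {A} = {A,C,G} (union, +1)
HJ@2: {C} ∪ {A} = {A,C} (union, +1)
AHJMQX@2: {A,C,G} ∩ {A,C} = {A,C} (intersection, +0)
ADHJMQX@2: {A,C} ∪ {G} = {A,C,G} (union, +1)
AX@3: {G} ∪ {A} = {A,G} (union, +1)
AMX@3: {A,G} ∪ {T} = {A,G,T} (union, +1)
AMQX@3: {A,G,T} ∩ {T} = {T} (intersection, +0)
HJ@3: {G} ∪ {C} = {C,G} (union, +1)
AHJMQX@3: {T} ∪ {C,G} = {C,G,T} (union, +1)
ADHJMQX@3: {C,G,T} ∩ {T} = {T} (intersection, +0)
AX@4: {A} ∪ {C} = {A,C} (union, +1)
AMX@4: {A,C} ∪ {G} = {A,C,G} (union, +1)
AMQX@4: {A,C,G} ∩ {C} = {C} (intersection, +0)
HJ@4: {T} ∩ {T} = {T} (intersection, +0)
AHJMQX@4: {C} ∪ {T} = {C,T} (union, +1)
ADHJMQX@4: {C,T} ∩ {T} = {T} (intersection, +0)
AX@5: {T} ∪ {C} = {C,T} (union, +1)
AMX@5: {C,T} ∩ {C} = {C} (intersection, +0)
AMQX@5: {C} ∪ {T} = {C,T} (union, +1)
HJ@5: {T} ∩ {T} = {T} (intersection, +0)
AHJMQX@5: {C,T} ∩ {T} = {T} (intersection, +0)
ADHJMQX@5: {T} ∩ {T} = {T} (intersection, +0)
per-site changes: [4, 4, 4, 4, 3, 2]; total = 21

A,T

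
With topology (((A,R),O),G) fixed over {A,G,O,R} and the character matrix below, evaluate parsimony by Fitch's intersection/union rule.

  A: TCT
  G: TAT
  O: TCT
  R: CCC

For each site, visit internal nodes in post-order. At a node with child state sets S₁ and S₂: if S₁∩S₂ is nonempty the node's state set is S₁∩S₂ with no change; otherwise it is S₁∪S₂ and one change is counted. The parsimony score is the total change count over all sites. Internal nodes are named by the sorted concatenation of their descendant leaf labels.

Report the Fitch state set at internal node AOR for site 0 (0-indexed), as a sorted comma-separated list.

site 0, node AR: A={T} ∪ R={C} → {C,T} (+1)
site 0, node AOR: AR={C,T} ∩ O={T} → {T} (+0)
site 0, node AGOR: AOR={T} ∩ G={T} → {T} (+0)
site 1, node AR: A={C} ∩ R={C} → {C} (+0)
site 1, node AOR: AR={C} ∩ O={C} → {C} (+0)
site 1, node AGOR: AOR={C} ∪ G={A} → {A,C} (+1)
site 2, node AR: A={T} ∪ R={C} → {C,T} (+1)
site 2, node AOR: AR={C,T} ∩ O={T} → {T} (+0)
site 2, node AGOR: AOR={T} ∩ G={T} → {T} (+0)
per-site changes: [1, 1, 1]; total = 3

T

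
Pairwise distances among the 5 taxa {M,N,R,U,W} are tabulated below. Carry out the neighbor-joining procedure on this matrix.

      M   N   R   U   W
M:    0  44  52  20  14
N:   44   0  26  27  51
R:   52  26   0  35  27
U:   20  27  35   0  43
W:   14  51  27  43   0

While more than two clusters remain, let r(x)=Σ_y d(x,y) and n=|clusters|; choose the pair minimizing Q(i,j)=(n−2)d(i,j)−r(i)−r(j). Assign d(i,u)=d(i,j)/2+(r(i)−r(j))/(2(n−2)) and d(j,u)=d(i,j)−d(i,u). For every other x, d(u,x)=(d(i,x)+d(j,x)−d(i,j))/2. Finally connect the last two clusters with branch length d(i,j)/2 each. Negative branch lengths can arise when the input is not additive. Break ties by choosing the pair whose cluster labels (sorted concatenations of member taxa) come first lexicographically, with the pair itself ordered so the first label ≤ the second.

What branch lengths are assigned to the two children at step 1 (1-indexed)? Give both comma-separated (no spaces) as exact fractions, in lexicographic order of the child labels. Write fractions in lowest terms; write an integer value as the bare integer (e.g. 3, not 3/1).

1. join M+W (d=14, Q=-223) ⇒ MW; edges |M|=37/6, |W|=47/6
  updated: d(MW,N)=81/2, d(MW,R)=65/2, d(MW,U)=49/2
2. join MW+U (d=49/2, Q=-135) ⇒ MUW; edges |MW|=15, |U|=19/2
  updated: d(MUW,N)=43/2, d(MUW,R)=43/2
3. join MUW+N (d=43/2, Q=-69) ⇒ MNUW; edges |MUW|=17/2, |N|=13
  updated: d(MNUW,R)=13
4. join MNUW+R (d=13) ⇒ MNRUW; edges |MNUW|=13/2, |R|=13/2
final tree: ((((M:37/6,W:47/6):15,U:19/2):17/2,N:13):13/2,R:13/2)
total length: 73

37/6,47/6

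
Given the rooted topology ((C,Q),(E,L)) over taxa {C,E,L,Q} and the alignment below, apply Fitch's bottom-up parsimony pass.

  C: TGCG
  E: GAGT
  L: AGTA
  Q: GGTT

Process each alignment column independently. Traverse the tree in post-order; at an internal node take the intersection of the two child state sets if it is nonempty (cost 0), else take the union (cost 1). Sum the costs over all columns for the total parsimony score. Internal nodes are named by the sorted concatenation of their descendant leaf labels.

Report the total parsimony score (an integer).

[col 0] CQ: children C:{T}, Q:{G} ∪→ {G,T}; cost 1
[col 0] EL: children E:{G}, L:{A} ∪→ {A,G}; cost 1
[col 0] CELQ: children CQ:{G,T}, EL:{A,G} ∩→ {G}; cost 0
[col 1] CQ: children C:{G}, Q:{G} ∩→ {G}; cost 0
[col 1] EL: children E:{A}, L:{G} ∪→ {A,G}; cost 1
[col 1] CELQ: children CQ:{G}, EL:{A,G} ∩→ {G}; cost 0
[col 2] CQ: children C:{C}, Q:{T} ∪→ {C,T}; cost 1
[col 2] EL: children E:{G}, L:{T} ∪→ {G,T}; cost 1
[col 2] CELQ: children CQ:{C,T}, EL:{G,T} ∩→ {T}; cost 0
[col 3] CQ: children C:{G}, Q:{T} ∪→ {G,T}; cost 1
[col 3] EL: children E:{T}, L:{A} ∪→ {A,T}; cost 1
[col 3] CELQ: children CQ:{G,T}, EL:{A,T} ∩→ {T}; cost 0
per-site changes: [2, 1, 2, 2]; total = 7

7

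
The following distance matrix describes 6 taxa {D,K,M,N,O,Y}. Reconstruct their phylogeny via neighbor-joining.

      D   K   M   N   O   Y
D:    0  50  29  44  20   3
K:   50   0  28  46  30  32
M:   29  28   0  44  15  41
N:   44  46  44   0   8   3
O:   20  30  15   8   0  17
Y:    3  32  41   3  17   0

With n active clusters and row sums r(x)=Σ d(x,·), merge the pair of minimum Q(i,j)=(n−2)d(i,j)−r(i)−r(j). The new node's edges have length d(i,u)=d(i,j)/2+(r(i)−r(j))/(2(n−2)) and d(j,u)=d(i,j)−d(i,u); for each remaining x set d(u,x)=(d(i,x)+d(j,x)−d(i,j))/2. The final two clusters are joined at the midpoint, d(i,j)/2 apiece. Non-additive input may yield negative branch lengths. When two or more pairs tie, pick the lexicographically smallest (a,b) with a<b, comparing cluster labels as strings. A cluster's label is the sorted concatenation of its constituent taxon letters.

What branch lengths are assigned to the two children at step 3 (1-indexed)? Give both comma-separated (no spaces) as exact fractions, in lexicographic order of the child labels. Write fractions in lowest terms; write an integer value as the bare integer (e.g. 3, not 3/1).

1. join K+M (d=28, Q=-231) ⇒ KM; edges |K|=141/8, |M|=83/8
  updated: d(D,KM)=51/2, d(KM,N)=31, d(KM,O)=17/2, d(KM,Y)=45/2
2. join D+Y (d=3, Q=-129) ⇒ DY; edges |D|=28/3, |Y|=-19/3
  updated: d(DY,KM)=45/2, d(DY,N)=22, d(DY,O)=17
3. join DY+KM (d=45/2, Q=-157/2) ⇒ DKMY; edges |DY|=89/8, |KM|=91/8
  updated: d(DKMY,N)=61/4, d(DKMY,O)=3/2
4. join DKMY+N (d=61/4, Q=-99/4) ⇒ DKMNY; edges |DKMY|=35/8, |N|=87/8
  updated: d(DKMNY,O)=-23/8
5. join DKMNY+O (d=-23/8) ⇒ DKMNOY; edges |DKMNY|=-23/16, |O|=-23/16
final tree: ((((D:28/3,Y:-19/3):89/8,(K:141/8,M:83/8):91/8):35/8,N:87/8):-23/16,O:-23/16)
total length: 527/8

89/8,91/8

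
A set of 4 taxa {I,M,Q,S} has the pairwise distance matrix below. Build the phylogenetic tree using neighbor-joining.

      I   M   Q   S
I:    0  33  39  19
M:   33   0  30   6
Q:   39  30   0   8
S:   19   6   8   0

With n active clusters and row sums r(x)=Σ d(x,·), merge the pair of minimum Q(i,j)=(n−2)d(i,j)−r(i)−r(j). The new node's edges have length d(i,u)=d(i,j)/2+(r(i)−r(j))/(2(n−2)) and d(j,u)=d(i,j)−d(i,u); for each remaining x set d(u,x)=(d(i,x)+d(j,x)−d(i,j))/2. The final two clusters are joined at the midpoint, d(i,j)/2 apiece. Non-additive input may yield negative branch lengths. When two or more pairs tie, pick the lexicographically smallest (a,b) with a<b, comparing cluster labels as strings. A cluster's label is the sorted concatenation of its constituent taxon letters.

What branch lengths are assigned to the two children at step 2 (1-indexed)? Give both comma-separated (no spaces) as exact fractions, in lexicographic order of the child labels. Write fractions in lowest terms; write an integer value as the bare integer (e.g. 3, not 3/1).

3,15

iteration 1: select I,M (d=33, Q=-94); attach at lengths (22, 11); label the merged cluster IM
  updated: d(IM,Q)=18, d(IM,S)=-4
iteration 2: select IM,Q (d=18, Q=-22); attach at lengths (3, 15); label the merged cluster IMQ
  updated: d(IMQ,S)=-7
iteration 3: select IMQ,S (d=-7); attach at lengths (-7/2, -7/2); label the merged cluster IMQS
final tree: (((I:22,M:11):3,Q:15):-7/2,S:-7/2)
total length: 44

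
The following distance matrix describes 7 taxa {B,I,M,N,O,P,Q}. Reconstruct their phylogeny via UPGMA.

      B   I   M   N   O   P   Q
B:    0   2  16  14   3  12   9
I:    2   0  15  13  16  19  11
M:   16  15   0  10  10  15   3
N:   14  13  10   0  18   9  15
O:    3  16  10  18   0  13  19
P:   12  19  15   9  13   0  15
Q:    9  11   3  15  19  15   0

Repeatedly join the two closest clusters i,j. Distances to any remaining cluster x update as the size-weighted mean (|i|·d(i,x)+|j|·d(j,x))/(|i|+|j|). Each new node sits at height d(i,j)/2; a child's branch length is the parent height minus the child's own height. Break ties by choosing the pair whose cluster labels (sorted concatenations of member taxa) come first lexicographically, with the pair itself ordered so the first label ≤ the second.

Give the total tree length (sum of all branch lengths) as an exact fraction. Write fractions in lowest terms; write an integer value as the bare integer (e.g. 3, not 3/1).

1969/60

step 1: merge (B,I) at d=2; branch lengths B→1, I→1; new cluster BI
  updated: d(BI,M)=31/2, d(BI,N)=27/2, d(BI,O)=19/2, d(BI,P)=31/2, d(BI,Q)=10
step 2: merge (M,Q) at d=3; branch lengths M→3/2, Q→3/2; new cluster MQ
  updated: d(BI,MQ)=51/4, d(MQ,N)=25/2, d(MQ,O)=29/2, d(MQ,P)=15
step 3: merge (N,P) at d=9; branch lengths N→9/2, P→9/2; new cluster NP
  updated: d(BI,NP)=29/2, d(MQ,NP)=55/4, d(NP,O)=31/2
step 4: merge (BI,O) at d=19/2; branch lengths BI→15/4, O→19/4; new cluster BIO
  updated: d(BIO,MQ)=40/3, d(BIO,NP)=89/6
step 5: merge (BIO,MQ) at d=40/3; branch lengths BIO→23/12, MQ→31/6; new cluster BIMOQ
  updated: d(BIMOQ,NP)=72/5
step 6: merge (BIMOQ,NP) at d=72/5; branch lengths BIMOQ→8/15, NP→27/10; new cluster BIMNOPQ
final tree: ((((B:1,I:1):15/4,O:19/4):23/12,(M:3/2,Q:3/2):31/6):8/15,(N:9/2,P:9/2):27/10)
total length: 1969/60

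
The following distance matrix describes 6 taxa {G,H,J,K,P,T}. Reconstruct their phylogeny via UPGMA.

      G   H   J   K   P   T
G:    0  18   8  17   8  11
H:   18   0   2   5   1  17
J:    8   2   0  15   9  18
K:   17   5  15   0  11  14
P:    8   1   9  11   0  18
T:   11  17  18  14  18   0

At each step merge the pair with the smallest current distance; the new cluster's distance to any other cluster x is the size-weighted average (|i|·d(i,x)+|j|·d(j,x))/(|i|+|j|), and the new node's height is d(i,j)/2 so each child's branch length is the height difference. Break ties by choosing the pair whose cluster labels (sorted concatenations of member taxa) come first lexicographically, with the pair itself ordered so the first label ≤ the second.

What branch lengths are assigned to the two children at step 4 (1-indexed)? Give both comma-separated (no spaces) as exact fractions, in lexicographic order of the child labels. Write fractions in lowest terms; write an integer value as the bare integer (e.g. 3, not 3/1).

1. join H+P (d=1) ⇒ HP; edges |H|=1/2, |P|=1/2
  updated: d(G,HP)=13, d(HP,J)=11/2, d(HP,K)=8, d(HP,T)=35/2
2. join HP+J (d=11/2) ⇒ HJP; edges |HP|=9/4, |J|=11/4
  updated: d(G,HJP)=34/3, d(HJP,K)=31/3, d(HJP,T)=53/3
3. join HJP+K (d=31/3) ⇒ HJKP; edges |HJP|=29/12, |K|=31/6
  updated: d(G,HJKP)=51/4, d(HJKP,T)=67/4
4. join G+T (d=11) ⇒ GT; edges |G|=11/2, |T|=11/2
  updated: d(GT,HJKP)=59/4
5. join GT+HJKP (d=59/4) ⇒ GHJKPT; edges |GT|=15/8, |HJKP|=53/24
final tree: ((G:11/2,T:11/2):15/8,(((H:1/2,P:1/2):9/4,J:11/4):29/12,K:31/6):53/24)
total length: 86/3

11/2,11/2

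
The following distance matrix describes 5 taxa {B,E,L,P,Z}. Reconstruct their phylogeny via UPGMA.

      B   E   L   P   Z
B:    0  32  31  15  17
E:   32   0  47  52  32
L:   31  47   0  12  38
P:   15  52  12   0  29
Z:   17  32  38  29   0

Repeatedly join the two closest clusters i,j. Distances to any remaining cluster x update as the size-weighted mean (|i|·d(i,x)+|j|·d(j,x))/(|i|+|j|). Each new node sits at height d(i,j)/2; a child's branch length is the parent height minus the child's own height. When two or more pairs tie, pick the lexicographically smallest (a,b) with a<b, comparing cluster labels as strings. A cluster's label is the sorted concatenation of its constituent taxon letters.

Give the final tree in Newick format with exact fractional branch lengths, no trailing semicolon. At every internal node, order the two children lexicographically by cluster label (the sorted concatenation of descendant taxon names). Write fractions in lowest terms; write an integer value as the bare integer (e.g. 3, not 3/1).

step 1: merge (L,P) at d=12; branch lengths L→6, P→6; new cluster LP
  updated: d(B,LP)=23, d(E,LP)=99/2, d(LP,Z)=67/2
step 2: merge (B,Z) at d=17; branch lengths B→17/2, Z→17/2; new cluster BZ
  updated: d(BZ,E)=32, d(BZ,LP)=113/4
step 3: merge (BZ,LP) at d=113/4; branch lengths BZ→45/8, LP→65/8; new cluster BLPZ
  updated: d(BLPZ,E)=163/4
step 4: merge (BLPZ,E) at d=163/4; branch lengths BLPZ→25/4, E→163/8; new cluster BELPZ
final tree: (((B:17/2,Z:17/2):45/8,(L:6,P:6):65/8):25/4,E:163/8)
total length: 555/8

(((B:17/2,Z:17/2):45/8,(L:6,P:6):65/8):25/4,E:163/8)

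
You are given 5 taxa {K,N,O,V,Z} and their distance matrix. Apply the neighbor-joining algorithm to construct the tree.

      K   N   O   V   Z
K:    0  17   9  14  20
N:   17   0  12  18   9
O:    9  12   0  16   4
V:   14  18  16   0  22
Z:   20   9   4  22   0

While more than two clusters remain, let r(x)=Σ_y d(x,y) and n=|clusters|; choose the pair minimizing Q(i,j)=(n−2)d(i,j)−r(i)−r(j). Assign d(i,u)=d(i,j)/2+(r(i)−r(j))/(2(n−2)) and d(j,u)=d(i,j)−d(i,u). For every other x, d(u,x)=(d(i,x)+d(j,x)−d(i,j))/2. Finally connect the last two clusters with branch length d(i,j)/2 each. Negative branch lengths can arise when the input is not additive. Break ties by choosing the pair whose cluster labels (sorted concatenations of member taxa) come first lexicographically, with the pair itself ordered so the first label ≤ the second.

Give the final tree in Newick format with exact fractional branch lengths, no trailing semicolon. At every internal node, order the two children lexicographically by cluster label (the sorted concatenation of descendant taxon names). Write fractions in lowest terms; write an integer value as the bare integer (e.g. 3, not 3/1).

((((K:16/3,V:26/3):39/8,N:45/8):23/8,O:5/8):27/16,Z:27/16)

1. join K+V (d=14, Q=-88) ⇒ KV; edges |K|=16/3, |V|=26/3
  updated: d(KV,N)=21/2, d(KV,O)=11/2, d(KV,Z)=14
2. join KV+N (d=21/2, Q=-81/2) ⇒ KNV; edges |KV|=39/8, |N|=45/8
  updated: d(KNV,O)=7/2, d(KNV,Z)=25/4
3. join KNV+O (d=7/2, Q=-55/4) ⇒ KNOV; edges |KNV|=23/8, |O|=5/8
  updated: d(KNOV,Z)=27/8
4. join KNOV+Z (d=27/8) ⇒ KNOVZ; edges |KNOV|=27/16, |Z|=27/16
final tree: ((((K:16/3,V:26/3):39/8,N:45/8):23/8,O:5/8):27/16,Z:27/16)
total length: 251/8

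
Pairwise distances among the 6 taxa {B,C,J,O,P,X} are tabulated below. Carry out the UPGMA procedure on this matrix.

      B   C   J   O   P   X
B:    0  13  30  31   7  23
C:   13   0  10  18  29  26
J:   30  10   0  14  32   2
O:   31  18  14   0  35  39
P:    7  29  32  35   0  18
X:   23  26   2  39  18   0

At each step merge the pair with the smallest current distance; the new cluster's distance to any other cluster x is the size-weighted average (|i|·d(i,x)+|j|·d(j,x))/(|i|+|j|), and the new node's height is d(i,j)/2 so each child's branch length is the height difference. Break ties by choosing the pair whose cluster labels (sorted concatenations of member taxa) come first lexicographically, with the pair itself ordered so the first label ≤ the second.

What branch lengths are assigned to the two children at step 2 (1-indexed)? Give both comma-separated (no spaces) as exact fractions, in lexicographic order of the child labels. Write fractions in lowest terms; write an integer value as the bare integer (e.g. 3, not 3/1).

7/2,7/2

1. join J+X (d=2) ⇒ JX; edges |J|=1, |X|=1
  updated: d(B,JX)=53/2, d(C,JX)=18, d(JX,O)=53/2, d(JX,P)=25
2. join B+P (d=7) ⇒ BP; edges |B|=7/2, |P|=7/2
  updated: d(BP,C)=21, d(BP,JX)=103/4, d(BP,O)=33
3. join C+JX (d=18) ⇒ CJX; edges |C|=9, |JX|=8
  updated: d(BP,CJX)=145/6, d(CJX,O)=71/3
4. join CJX+O (d=71/3) ⇒ CJOX; edges |CJX|=17/6, |O|=71/6
  updated: d(BP,CJOX)=211/8
5. join BP+CJOX (d=211/8) ⇒ BCJOPX; edges |BP|=155/16, |CJOX|=65/48
final tree: ((B:7/2,P:7/2):155/16,((C:9,(J:1,X:1):8):17/6,O:71/6):65/48)
total length: 1241/24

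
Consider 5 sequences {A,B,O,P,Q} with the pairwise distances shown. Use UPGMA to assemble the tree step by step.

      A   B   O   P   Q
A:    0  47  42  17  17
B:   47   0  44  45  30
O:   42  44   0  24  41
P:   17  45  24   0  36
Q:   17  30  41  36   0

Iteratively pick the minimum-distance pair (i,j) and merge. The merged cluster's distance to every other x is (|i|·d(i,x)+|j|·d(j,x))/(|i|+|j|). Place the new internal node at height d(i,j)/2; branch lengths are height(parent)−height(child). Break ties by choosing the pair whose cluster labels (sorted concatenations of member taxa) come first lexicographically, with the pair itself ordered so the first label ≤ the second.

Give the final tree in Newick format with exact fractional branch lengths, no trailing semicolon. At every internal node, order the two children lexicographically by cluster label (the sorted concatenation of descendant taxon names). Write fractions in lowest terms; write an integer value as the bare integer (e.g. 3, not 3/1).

((((A:17/2,P:17/2):19/4,Q:53/4):55/12,O:107/6):35/12,B:83/4)

iteration 1: select A,P (d=17); attach at lengths (17/2, 17/2); label the merged cluster AP
  updated: d(AP,B)=46, d(AP,O)=33, d(AP,Q)=53/2
iteration 2: select AP,Q (d=53/2); attach at lengths (19/4, 53/4); label the merged cluster APQ
  updated: d(APQ,B)=122/3, d(APQ,O)=107/3
iteration 3: select APQ,O (d=107/3); attach at lengths (55/12, 107/6); label the merged cluster AOPQ
  updated: d(AOPQ,B)=83/2
iteration 4: select AOPQ,B (d=83/2); attach at lengths (35/12, 83/4); label the merged cluster ABOPQ
final tree: ((((A:17/2,P:17/2):19/4,Q:53/4):55/12,O:107/6):35/12,B:83/4)
total length: 973/12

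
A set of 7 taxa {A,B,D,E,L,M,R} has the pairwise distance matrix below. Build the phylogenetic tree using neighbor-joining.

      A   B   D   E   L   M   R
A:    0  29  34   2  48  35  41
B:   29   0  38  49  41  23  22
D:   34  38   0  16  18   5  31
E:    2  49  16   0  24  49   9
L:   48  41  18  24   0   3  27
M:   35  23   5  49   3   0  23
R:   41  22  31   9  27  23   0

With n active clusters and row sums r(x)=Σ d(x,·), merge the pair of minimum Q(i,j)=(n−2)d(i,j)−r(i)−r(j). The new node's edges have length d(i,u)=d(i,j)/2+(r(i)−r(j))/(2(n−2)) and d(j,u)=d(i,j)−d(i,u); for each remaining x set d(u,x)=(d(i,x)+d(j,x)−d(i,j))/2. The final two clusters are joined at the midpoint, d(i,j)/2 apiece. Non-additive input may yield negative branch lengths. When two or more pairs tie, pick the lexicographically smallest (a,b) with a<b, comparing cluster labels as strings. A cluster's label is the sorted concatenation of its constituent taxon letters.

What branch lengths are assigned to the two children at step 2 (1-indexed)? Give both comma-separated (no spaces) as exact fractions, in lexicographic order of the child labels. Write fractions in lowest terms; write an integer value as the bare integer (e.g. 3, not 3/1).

1. join A+E (d=2, Q=-328) ⇒ AE; edges |A|=5, |E|=-3
  updated: d(AE,B)=38, d(AE,D)=24, d(AE,L)=35, d(AE,M)=41, d(AE,R)=24
2. join L+M (d=3, Q=-207) ⇒ LM; edges |L|=41/8, |M|=-17/8
  updated: d(AE,LM)=73/2, d(B,LM)=61/2, d(D,LM)=10, d(LM,R)=47/2
3. join D+LM (d=10, Q=-347/2) ⇒ DLM; edges |D|=65/12, |LM|=55/12
  updated: d(AE,DLM)=101/4, d(B,DLM)=117/4, d(DLM,R)=89/4
4. join AE+DLM (d=101/4, Q=-227/2) ⇒ ADELM; edges |AE|=61/4, |DLM|=10
  updated: d(ADELM,B)=21, d(ADELM,R)=21/2
5. join ADELM+B (d=21, Q=-107/2) ⇒ ABDELM; edges |ADELM|=19/4, |B|=65/4
  updated: d(ABDELM,R)=23/4
6. join ABDELM+R (d=23/4) ⇒ ABDELMR; edges |ABDELM|=23/8, |R|=23/8
final tree: ((((A:5,E:-3):61/4,(D:65/12,(L:41/8,M:-17/8):55/12):10):19/4,B:65/4):23/8,R:23/8)
total length: 67

41/8,-17/8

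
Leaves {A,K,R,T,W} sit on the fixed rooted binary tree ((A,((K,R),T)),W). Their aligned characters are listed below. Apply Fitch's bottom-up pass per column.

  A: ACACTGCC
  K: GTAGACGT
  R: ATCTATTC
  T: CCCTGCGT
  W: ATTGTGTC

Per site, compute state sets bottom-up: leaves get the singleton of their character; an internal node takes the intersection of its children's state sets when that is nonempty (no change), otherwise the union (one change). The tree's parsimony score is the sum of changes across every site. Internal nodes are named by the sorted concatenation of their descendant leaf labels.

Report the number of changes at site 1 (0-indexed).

2

site 0, node KR: K={G} ∪ R={A} → {A,G} (+1)
site 0, node KRT: KR={A,G} ∪ T={C} → {A,C,G} (+1)
site 0, node AKRT: A={A} ∩ KRT={A,C,G} → {A} (+0)
site 0, node AKRTW: AKRT={A} ∩ W={A} → {A} (+0)
site 1, node KR: K={T} ∩ R={T} → {T} (+0)
site 1, node KRT: KR={T} ∪ T={C} → {C,T} (+1)
site 1, node AKRT: A={C} ∩ KRT={C,T} → {C} (+0)
site 1, node AKRTW: AKRT={C} ∪ W={T} → {C,T} (+1)
site 2, node KR: K={A} ∪ R={C} → {A,C} (+1)
site 2, node KRT: KR={A,C} ∩ T={C} → {C} (+0)
site 2, node AKRT: A={A} ∪ KRT={C} → {A,C} (+1)
site 2, node AKRTW: AKRT={A,C} ∪ W={T} → {A,C,T} (+1)
site 3, node KR: K={G} ∪ R={T} → {G,T} (+1)
site 3, node KRT: KR={G,T} ∩ T={T} → {T} (+0)
site 3, node AKRT: A={C} ∪ KRT={T} → {C,T} (+1)
site 3, node AKRTW: AKRT={C,T} ∪ W={G} → {C,G,T} (+1)
site 4, node KR: K={A} ∩ R={A} → {A} (+0)
site 4, node KRT: KR={A} ∪ T={G} → {A,G} (+1)
site 4, node AKRT: A={T} ∪ KRT={A,G} → {A,G,T} (+1)
site 4, node AKRTW: AKRT={A,G,T} ∩ W={T} → {T} (+0)
site 5, node KR: K={C} ∪ R={T} → {C,T} (+1)
site 5, node KRT: KR={C,T} ∩ T={C} → {C} (+0)
site 5, node AKRT: A={G} ∪ KRT={C} → {C,G} (+1)
site 5, node AKRTW: AKRT={C,G} ∩ W={G} → {G} (+0)
site 6, node KR: K={G} ∪ R={T} → {G,T} (+1)
site 6, node KRT: KR={G,T} ∩ T={G} → {G} (+0)
site 6, node AKRT: A={C} ∪ KRT={G} → {C,G} (+1)
site 6, node AKRTW: AKRT={C,G} ∪ W={T} → {C,G,T} (+1)
site 7, node KR: K={T} ∪ R={C} → {C,T} (+1)
site 7, node KRT: KR={C,T} ∩ T={T} → {T} (+0)
site 7, node AKRT: A={C} ∪ KRT={T} → {C,T} (+1)
site 7, node AKRTW: AKRT={C,T} ∩ W={C} → {C} (+0)
per-site changes: [2, 2, 3, 3, 2, 2, 3, 2]; total = 19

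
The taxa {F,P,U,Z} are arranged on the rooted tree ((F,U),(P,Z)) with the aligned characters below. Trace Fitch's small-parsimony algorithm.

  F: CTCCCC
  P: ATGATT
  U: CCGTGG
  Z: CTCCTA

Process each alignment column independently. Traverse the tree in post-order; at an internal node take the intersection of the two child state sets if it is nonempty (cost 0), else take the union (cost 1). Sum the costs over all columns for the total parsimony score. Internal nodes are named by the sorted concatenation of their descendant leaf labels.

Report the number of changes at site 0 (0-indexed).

site 0, node FU: F={C} ∩ U={C} → {C} (+0)
site 0, node PZ: P={A} ∪ Z={C} → {A,C} (+1)
site 0, node FPUZ: FU={C} ∩ PZ={A,C} → {C} (+0)
site 1, node FU: F={T} ∪ U={C} → {C,T} (+1)
site 1, node PZ: P={T} ∩ Z={T} → {T} (+0)
site 1, node FPUZ: FU={C,T} ∩ PZ={T} → {T} (+0)
site 2, node FU: F={C} ∪ U={G} → {C,G} (+1)
site 2, node PZ: P={G} ∪ Z={C} → {C,G} (+1)
site 2, node FPUZ: FU={C,G} ∩ PZ={C,G} → {C,G} (+0)
site 3, node FU: F={C} ∪ U={T} → {C,T} (+1)
site 3, node PZ: P={A} ∪ Z={C} → {A,C} (+1)
site 3, node FPUZ: FU={C,T} ∩ PZ={A,C} → {C} (+0)
site 4, node FU: F={C} ∪ U={G} → {C,G} (+1)
site 4, node PZ: P={T} ∩ Z={T} → {T} (+0)
site 4, node FPUZ: FU={C,G} ∪ PZ={T} → {C,G,T} (+1)
site 5, node FU: F={C} ∪ U={G} → {C,G} (+1)
site 5, node PZ: P={T} ∪ Z={A} → {A,T} (+1)
site 5, node FPUZ: FU={C,G} ∪ PZ={A,T} → {A,C,G,T} (+1)
per-site changes: [1, 1, 2, 2, 2, 3]; total = 11

1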